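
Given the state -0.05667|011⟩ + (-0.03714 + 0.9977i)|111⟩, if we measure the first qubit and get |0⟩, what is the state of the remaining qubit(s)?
-|11⟩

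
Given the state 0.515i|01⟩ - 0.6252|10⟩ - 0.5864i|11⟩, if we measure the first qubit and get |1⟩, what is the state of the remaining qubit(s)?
-0.7294|0⟩ - 0.6841i|1⟩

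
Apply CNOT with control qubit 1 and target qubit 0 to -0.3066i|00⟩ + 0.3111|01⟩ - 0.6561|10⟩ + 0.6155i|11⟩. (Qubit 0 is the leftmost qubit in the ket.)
-0.3066i|00⟩ + 0.6155i|01⟩ - 0.6561|10⟩ + 0.3111|11⟩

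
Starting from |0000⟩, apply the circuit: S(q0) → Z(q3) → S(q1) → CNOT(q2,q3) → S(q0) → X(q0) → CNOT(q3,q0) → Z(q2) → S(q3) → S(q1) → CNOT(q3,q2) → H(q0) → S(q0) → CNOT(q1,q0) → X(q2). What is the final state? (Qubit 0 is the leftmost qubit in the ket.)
1/√2|0010⟩ - (1/√2)i|1010⟩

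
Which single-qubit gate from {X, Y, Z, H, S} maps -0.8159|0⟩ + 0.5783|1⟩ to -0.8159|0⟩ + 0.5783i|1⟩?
S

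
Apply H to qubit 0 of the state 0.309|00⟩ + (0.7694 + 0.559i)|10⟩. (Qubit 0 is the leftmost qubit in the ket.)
(0.7625 + 0.3953i)|00⟩ + (-0.3256 - 0.3953i)|10⟩

H on qubit 0 mixes each pair of kets that differ only in qubit 0: amplitudes (a, b) of (|…0…⟩, |…1…⟩) become ((a + b)/√2, (a − b)/√2). Kets absent from the input have amplitude 0.
(|00⟩, |10⟩): (a, b) = (0.309, (0.7694 + 0.559i)) → ((0.7625 + 0.3953i), (-0.3256 - 0.3953i))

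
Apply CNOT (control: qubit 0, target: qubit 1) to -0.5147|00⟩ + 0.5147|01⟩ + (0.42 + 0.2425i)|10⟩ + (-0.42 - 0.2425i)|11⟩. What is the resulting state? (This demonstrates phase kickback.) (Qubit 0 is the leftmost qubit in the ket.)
-0.5147|00⟩ + 0.5147|01⟩ + (-0.42 - 0.2425i)|10⟩ + (0.42 + 0.2425i)|11⟩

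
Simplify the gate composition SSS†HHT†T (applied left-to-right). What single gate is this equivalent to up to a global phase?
S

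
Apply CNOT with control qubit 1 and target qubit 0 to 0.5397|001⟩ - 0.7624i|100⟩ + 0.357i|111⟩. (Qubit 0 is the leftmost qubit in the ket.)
0.5397|001⟩ + 0.357i|011⟩ - 0.7624i|100⟩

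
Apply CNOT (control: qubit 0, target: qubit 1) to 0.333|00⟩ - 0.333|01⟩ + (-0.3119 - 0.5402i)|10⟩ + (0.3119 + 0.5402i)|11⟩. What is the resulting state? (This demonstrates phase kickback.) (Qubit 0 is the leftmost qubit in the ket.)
0.333|00⟩ - 0.333|01⟩ + (0.3119 + 0.5402i)|10⟩ + (-0.3119 - 0.5402i)|11⟩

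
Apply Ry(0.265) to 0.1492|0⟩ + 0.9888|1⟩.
0.01726|0⟩ + 0.9998|1⟩

Ry(0.265) = [[cos(θ/2), −sin(θ/2)], [sin(θ/2), cos(θ/2)]]; θ = 0.265, cos(θ/2) ≈ 0.991235, sin(θ/2) ≈ 0.132113.
With a = amp(|0⟩) = 0.1492 and b = amp(|1⟩) = 0.9888:
new amp(|0⟩) = (0.991235)·a + (-0.132113)·b = 0.01726
new amp(|1⟩) = (0.132113)·a + (0.991235)·b = 0.9998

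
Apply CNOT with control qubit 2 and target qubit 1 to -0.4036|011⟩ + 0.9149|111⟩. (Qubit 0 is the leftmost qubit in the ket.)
-0.4036|001⟩ + 0.9149|101⟩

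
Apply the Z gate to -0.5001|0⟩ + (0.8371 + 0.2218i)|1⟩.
-0.5001|0⟩ + (-0.8371 - 0.2218i)|1⟩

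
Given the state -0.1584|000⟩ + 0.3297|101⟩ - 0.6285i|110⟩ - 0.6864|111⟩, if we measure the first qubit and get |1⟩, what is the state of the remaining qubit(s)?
0.3339|01⟩ - 0.6366i|10⟩ - 0.6952|11⟩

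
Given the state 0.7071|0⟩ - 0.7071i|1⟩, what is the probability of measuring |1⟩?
0.5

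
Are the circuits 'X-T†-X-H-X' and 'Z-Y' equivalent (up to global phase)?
No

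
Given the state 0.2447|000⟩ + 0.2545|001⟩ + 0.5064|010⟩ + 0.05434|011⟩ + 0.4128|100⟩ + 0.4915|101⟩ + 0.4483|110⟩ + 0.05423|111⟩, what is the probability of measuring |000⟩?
0.05988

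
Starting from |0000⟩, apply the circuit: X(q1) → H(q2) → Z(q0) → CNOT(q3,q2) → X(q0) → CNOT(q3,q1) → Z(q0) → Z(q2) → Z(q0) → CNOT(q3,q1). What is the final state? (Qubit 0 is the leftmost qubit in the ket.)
1/√2|1100⟩ - 1/√2|1110⟩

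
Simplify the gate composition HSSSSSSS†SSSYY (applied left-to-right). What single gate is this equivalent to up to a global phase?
H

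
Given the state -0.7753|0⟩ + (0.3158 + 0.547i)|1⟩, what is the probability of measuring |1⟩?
0.3989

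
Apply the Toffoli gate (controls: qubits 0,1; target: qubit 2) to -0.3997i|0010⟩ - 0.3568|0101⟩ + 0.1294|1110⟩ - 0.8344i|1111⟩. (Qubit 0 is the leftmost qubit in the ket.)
-0.3997i|0010⟩ - 0.3568|0101⟩ + 0.1294|1100⟩ - 0.8344i|1101⟩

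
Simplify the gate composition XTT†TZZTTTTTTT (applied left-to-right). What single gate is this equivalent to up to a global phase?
X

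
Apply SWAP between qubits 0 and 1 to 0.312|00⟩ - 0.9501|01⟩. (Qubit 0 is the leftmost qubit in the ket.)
0.312|00⟩ - 0.9501|10⟩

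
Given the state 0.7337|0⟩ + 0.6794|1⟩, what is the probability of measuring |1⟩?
0.4616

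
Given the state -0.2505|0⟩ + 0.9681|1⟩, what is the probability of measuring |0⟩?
0.06275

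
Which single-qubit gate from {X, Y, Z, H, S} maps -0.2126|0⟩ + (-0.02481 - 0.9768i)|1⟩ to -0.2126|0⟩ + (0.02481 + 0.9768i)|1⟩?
Z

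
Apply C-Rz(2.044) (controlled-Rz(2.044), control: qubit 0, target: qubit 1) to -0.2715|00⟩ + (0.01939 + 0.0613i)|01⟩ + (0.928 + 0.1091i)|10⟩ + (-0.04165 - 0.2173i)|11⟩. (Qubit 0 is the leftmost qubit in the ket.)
-0.2715|00⟩ + (0.01939 + 0.0613i)|01⟩ + (0.5772 - 0.7348i)|10⟩ + (0.1637 - 0.1489i)|11⟩

C-Rz(2.044) leaves the control-|0⟩ kets |00⟩, |01⟩ unchanged and applies Rz(2.044) to qubit 1 on the control-|1⟩ pair (|10⟩, |11⟩).
Rz(2.044) = [[e^(−iθ/2), 0], [0, e^(iθ/2)]] with e^(±iθ/2) = cos(θ/2) ± i·sin(θ/2); θ = 2.044, cos(θ/2) ≈ 0.521661, sin(θ/2) ≈ 0.853153.
With a = amp(|10⟩) = (0.928 + 0.1091i) and b = amp(|11⟩) = (-0.04165 - 0.2173i):
new amp(|10⟩) = (0.521661 - 0.853153i)·a = (0.5772 - 0.7348i)
new amp(|11⟩) = (0.521661 + 0.853153i)·b = (0.1637 - 0.1489i)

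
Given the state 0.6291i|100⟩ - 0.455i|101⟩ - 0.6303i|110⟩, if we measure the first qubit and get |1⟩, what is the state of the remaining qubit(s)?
0.6291i|00⟩ - 0.455i|01⟩ - 0.6303i|10⟩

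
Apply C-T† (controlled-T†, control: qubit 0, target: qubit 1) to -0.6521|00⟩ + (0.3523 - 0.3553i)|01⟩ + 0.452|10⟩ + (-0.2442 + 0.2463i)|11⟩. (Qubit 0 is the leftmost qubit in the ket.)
-0.6521|00⟩ + (0.3523 - 0.3553i)|01⟩ + 0.452|10⟩ + (0.001485 + 0.3468i)|11⟩

C-T† leaves the control-|0⟩ kets |00⟩, |01⟩ unchanged and applies T† to qubit 1 on the control-|1⟩ pair (|10⟩, |11⟩).
T† = [[1, 0], [0, (1/√2 - (1/√2)i)]].
With a = amp(|10⟩) = 0.452 and b = amp(|11⟩) = (-0.2442 + 0.2463i):
new amp(|10⟩) = (1)·a = 0.452
new amp(|11⟩) = (1/√2 - (1/√2)i)·b = (0.001485 + 0.3468i)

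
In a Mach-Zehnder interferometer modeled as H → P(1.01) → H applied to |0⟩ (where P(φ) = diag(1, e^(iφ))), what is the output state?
(0.7659 + 0.4234i)|0⟩ + (0.2341 - 0.4234i)|1⟩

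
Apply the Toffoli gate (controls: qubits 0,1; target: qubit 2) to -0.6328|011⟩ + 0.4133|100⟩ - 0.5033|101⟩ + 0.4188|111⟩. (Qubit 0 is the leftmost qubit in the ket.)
-0.6328|011⟩ + 0.4133|100⟩ - 0.5033|101⟩ + 0.4188|110⟩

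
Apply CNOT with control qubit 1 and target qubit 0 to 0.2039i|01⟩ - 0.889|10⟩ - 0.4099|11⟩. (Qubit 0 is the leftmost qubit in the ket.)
-0.4099|01⟩ - 0.889|10⟩ + 0.2039i|11⟩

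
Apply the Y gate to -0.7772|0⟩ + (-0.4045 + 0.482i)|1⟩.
(0.482 + 0.4045i)|0⟩ - 0.7772i|1⟩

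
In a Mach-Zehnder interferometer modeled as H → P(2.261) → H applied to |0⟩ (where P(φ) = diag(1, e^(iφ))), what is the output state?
(0.1817 + 0.3856i)|0⟩ + (0.8183 - 0.3856i)|1⟩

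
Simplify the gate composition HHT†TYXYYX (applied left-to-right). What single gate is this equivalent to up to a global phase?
Y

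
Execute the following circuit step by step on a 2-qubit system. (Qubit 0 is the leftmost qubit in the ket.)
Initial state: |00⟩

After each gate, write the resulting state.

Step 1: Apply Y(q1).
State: i|01⟩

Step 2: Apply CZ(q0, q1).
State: i|01⟩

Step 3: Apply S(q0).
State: i|01⟩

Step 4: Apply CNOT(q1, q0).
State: i|11⟩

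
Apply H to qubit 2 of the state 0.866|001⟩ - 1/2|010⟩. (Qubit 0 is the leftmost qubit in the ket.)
0.6124|000⟩ - 0.6124|001⟩ - 1/√8|010⟩ - 1/√8|011⟩

H on qubit 2 mixes each pair of kets that differ only in qubit 2: amplitudes (a, b) of (|…0…⟩, |…1…⟩) become ((a + b)/√2, (a − b)/√2). Kets absent from the input have amplitude 0.
(|000⟩, |001⟩): (a, b) = (0, 0.866) → (0.6124, -0.6124)
(|010⟩, |011⟩): (a, b) = (-1/2, 0) → (-1/√8, -1/√8)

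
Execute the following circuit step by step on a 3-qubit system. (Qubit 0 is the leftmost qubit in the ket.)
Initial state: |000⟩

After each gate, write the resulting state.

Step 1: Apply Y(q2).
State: i|001⟩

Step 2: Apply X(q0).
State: i|101⟩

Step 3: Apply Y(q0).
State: |001⟩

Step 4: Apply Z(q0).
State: |001⟩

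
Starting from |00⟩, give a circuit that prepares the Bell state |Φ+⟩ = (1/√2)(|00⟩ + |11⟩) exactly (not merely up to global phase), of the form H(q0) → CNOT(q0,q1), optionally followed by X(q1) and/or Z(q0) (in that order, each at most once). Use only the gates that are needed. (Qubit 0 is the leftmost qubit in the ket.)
H(q0) → CNOT(q0,q1)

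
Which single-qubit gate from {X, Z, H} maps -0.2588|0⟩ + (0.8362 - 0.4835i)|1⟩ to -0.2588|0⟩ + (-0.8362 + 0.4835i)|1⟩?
Z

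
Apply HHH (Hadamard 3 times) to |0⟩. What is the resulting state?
1/√2|0⟩ + 1/√2|1⟩

H² = I, so H^3 = H: a single Hadamard. With (a, b) = (1, 0), H gives ((a + b)/√2, (a − b)/√2) = (1/√2, 1/√2).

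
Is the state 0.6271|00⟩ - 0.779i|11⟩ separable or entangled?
Entangled

Writing the state as a|00⟩ + b|01⟩ + c|10⟩ + d|11⟩, it is a product state iff ad − bc = 0.
Here (a, b, c, d) = (0.6271, 0, 0, -0.779i): ad − bc = (0.6271)(-0.779i) − (0)(0) = -0.4885i ≠ 0, so the state is entangled.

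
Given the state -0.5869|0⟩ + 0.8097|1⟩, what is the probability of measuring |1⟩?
0.6556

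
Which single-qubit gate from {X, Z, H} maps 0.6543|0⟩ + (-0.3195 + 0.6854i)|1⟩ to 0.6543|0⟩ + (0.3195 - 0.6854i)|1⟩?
Z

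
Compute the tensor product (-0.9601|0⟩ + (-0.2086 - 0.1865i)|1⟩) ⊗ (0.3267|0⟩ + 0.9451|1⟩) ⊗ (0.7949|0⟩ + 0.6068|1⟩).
-0.2493|000⟩ - 0.1903|001⟩ - 0.7213|010⟩ - 0.5506|011⟩ + (-0.05417 - 0.04843i)|100⟩ + (-0.04135 - 0.03697i)|101⟩ + (-0.1567 - 0.1401i)|110⟩ + (-0.1196 - 0.107i)|111⟩

amp(|b₁b₂…⟩) = product of the factor amplitudes for bits b₁, b₂, …; only kets whose every factor amplitude is nonzero survive.
|000⟩: (-0.9601)(0.3267)(0.7949) = -0.2493
|001⟩: (-0.9601)(0.3267)(0.6068) = -0.1903
|010⟩: (-0.9601)(0.9451)(0.7949) = -0.7213
|011⟩: (-0.9601)(0.9451)(0.6068) = -0.5506
|100⟩: (-0.2086 - 0.1865i)(0.3267)(0.7949) = (-0.05417 - 0.04843i)
|101⟩: (-0.2086 - 0.1865i)(0.3267)(0.6068) = (-0.04135 - 0.03697i)
|110⟩: (-0.2086 - 0.1865i)(0.9451)(0.7949) = (-0.1567 - 0.1401i)
|111⟩: (-0.2086 - 0.1865i)(0.9451)(0.6068) = (-0.1196 - 0.107i)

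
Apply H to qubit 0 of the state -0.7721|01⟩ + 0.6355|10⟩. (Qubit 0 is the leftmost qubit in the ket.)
0.4494|00⟩ - 0.546|01⟩ - 0.4494|10⟩ - 0.546|11⟩

H on qubit 0 mixes each pair of kets that differ only in qubit 0: amplitudes (a, b) of (|…0…⟩, |…1…⟩) become ((a + b)/√2, (a − b)/√2). Kets absent from the input have amplitude 0.
(|00⟩, |10⟩): (a, b) = (0, 0.6355) → (0.4494, -0.4494)
(|01⟩, |11⟩): (a, b) = (-0.7721, 0) → (-0.546, -0.546)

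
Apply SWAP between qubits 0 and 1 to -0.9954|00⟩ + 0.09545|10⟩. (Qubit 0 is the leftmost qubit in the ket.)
-0.9954|00⟩ + 0.09545|01⟩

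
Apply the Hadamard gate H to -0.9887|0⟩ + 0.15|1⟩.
-0.5931|0⟩ - 0.8052|1⟩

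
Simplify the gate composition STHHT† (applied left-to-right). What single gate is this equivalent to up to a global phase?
S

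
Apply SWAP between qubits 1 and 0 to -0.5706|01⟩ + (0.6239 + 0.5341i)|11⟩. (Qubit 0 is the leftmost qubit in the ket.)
-0.5706|10⟩ + (0.6239 + 0.5341i)|11⟩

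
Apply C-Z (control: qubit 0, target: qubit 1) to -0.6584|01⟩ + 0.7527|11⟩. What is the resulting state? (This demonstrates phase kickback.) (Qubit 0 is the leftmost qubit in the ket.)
-0.6584|01⟩ - 0.7527|11⟩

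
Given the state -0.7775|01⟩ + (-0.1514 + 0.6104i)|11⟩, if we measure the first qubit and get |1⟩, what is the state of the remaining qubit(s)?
(-0.2407 + 0.9706i)|1⟩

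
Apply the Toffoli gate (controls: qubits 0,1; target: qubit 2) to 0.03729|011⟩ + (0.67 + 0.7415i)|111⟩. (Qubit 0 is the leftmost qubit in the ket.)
0.03729|011⟩ + (0.67 + 0.7415i)|110⟩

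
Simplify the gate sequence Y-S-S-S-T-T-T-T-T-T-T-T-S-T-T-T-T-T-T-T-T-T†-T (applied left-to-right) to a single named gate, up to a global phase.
Y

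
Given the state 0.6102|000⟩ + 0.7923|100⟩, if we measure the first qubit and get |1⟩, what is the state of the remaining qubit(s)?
|00⟩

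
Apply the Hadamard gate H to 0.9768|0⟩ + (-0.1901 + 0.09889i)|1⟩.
(0.5563 + 0.06993i)|0⟩ + (0.8251 - 0.06993i)|1⟩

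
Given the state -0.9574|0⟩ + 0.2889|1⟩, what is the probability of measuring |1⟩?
0.08346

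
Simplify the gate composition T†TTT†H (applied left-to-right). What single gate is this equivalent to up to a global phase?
H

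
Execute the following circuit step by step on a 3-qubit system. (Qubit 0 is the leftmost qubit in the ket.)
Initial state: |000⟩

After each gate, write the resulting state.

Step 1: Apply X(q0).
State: |100⟩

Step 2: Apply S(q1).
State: |100⟩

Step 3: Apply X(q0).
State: |000⟩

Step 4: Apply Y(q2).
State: i|001⟩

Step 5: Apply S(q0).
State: i|001⟩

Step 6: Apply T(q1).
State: i|001⟩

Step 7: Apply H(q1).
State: (1/√2)i|001⟩ + (1/√2)i|011⟩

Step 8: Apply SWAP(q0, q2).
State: (1/√2)i|100⟩ + (1/√2)i|110⟩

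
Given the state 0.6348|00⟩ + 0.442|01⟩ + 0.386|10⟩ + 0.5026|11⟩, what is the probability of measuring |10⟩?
0.149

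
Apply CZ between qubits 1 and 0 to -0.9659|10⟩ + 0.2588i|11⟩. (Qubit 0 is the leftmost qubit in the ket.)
-0.9659|10⟩ - 0.2588i|11⟩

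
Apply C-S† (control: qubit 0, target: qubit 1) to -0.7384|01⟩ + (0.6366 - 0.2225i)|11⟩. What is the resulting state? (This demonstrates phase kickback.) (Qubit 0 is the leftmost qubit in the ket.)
-0.7384|01⟩ + (-0.2225 - 0.6366i)|11⟩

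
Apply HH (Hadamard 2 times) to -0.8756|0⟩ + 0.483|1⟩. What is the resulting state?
-0.8756|0⟩ + 0.483|1⟩

H² = I, so an even number of Hadamards cancels: H^2 = I and the state is unchanged.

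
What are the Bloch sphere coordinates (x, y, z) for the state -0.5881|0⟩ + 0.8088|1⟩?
(-0.9513, 0, -0.3083)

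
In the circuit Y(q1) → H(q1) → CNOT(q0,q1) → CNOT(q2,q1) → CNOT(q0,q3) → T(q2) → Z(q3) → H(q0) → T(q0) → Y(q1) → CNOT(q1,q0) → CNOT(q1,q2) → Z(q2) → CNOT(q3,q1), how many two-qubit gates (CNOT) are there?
6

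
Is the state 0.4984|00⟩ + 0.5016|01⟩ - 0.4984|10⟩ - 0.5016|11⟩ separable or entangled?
Separable

Writing the state as a|00⟩ + b|01⟩ + c|10⟩ + d|11⟩, it is a product state iff ad − bc = 0.
Here (a, b, c, d) = (0.4984, 0.5016, -0.4984, -0.5016): ad − bc = (0.4984)(-0.5016) − (0.5016)(-0.4984) = 0, so the state is separable.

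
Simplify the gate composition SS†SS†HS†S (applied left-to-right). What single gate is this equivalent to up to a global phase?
H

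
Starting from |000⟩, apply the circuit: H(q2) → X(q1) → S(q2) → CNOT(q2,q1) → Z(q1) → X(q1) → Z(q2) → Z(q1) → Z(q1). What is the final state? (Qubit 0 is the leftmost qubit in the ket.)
-1/√2|000⟩ - (1/√2)i|011⟩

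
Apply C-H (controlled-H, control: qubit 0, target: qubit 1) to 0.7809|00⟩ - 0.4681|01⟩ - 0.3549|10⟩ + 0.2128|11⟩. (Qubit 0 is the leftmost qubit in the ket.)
0.7809|00⟩ - 0.4681|01⟩ - 0.1005|10⟩ - 0.4014|11⟩

C-H leaves the control-|0⟩ kets |00⟩, |01⟩ unchanged and applies H to qubit 1 on the control-|1⟩ pair (|10⟩, |11⟩).
H = [[1/√2, 1/√2], [1/√2, -1/√2]].
With a = amp(|10⟩) = -0.3549 and b = amp(|11⟩) = 0.2128:
new amp(|10⟩) = (1/√2)·a + (1/√2)·b = -0.1005
new amp(|11⟩) = (1/√2)·a + (-1/√2)·b = -0.4014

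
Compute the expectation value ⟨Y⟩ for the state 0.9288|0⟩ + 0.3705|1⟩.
0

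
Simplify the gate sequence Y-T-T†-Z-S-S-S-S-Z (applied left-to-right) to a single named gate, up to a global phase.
Y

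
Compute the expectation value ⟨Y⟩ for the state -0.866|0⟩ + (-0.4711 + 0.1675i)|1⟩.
-0.2901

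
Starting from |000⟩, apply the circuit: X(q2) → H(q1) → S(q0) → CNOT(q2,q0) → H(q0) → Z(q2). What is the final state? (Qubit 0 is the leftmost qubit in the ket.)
-1/2|001⟩ - 1/2|011⟩ + 1/2|101⟩ + 1/2|111⟩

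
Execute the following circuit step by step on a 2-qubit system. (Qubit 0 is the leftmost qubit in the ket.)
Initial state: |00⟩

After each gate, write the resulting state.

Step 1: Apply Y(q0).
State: i|10⟩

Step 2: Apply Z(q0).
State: -i|10⟩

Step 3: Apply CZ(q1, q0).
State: -i|10⟩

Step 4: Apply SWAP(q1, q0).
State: -i|01⟩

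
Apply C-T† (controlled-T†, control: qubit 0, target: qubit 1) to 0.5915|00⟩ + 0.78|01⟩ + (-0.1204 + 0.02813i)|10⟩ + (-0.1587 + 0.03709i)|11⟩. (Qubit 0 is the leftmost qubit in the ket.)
0.5915|00⟩ + 0.78|01⟩ + (-0.1204 + 0.02813i)|10⟩ + (-0.08599 + 0.1384i)|11⟩

C-T† leaves the control-|0⟩ kets |00⟩, |01⟩ unchanged and applies T† to qubit 1 on the control-|1⟩ pair (|10⟩, |11⟩).
T† = [[1, 0], [0, (1/√2 - (1/√2)i)]].
With a = amp(|10⟩) = (-0.1204 + 0.02813i) and b = amp(|11⟩) = (-0.1587 + 0.03709i):
new amp(|10⟩) = (1)·a = (-0.1204 + 0.02813i)
new amp(|11⟩) = (1/√2 - (1/√2)i)·b = (-0.08599 + 0.1384i)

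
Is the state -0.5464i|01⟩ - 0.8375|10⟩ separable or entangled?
Entangled

Writing the state as a|00⟩ + b|01⟩ + c|10⟩ + d|11⟩, it is a product state iff ad − bc = 0.
Here (a, b, c, d) = (0, -0.5464i, -0.8375, 0): ad − bc = (0)(0) − (-0.5464i)(-0.8375) = -0.4576i ≠ 0, so the state is entangled.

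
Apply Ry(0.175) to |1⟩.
-0.08739|0⟩ + 0.9962|1⟩

Ry(0.175) = [[cos(θ/2), −sin(θ/2)], [sin(θ/2), cos(θ/2)]]; θ = 0.175, cos(θ/2) ≈ 0.996174, sin(θ/2) ≈ 0.0873884.
With a = amp(|0⟩) = 0 and b = amp(|1⟩) = 1:
new amp(|0⟩) = (0.996174)·a + (-0.0873884)·b = -0.08739
new amp(|1⟩) = (0.0873884)·a + (0.996174)·b = 0.9962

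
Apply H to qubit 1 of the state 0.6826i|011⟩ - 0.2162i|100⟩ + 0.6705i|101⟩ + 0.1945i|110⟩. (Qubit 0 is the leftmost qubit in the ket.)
0.4827i|001⟩ - 0.4827i|011⟩ - 0.01534i|100⟩ + 0.4741i|101⟩ - 0.2904i|110⟩ + 0.4741i|111⟩

H on qubit 1 mixes each pair of kets that differ only in qubit 1: amplitudes (a, b) of (|…0…⟩, |…1…⟩) become ((a + b)/√2, (a − b)/√2). Kets absent from the input have amplitude 0.
(|001⟩, |011⟩): (a, b) = (0, 0.6826i) → (0.4827i, -0.4827i)
(|100⟩, |110⟩): (a, b) = (-0.2162i, 0.1945i) → (-0.01534i, -0.2904i)
(|101⟩, |111⟩): (a, b) = (0.6705i, 0) → (0.4741i, 0.4741i)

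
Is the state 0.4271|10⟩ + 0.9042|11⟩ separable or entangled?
Separable

Writing the state as a|00⟩ + b|01⟩ + c|10⟩ + d|11⟩, it is a product state iff ad − bc = 0.
Here (a, b, c, d) = (0, 0, 0.4271, 0.9042): ad − bc = (0)(0.9042) − (0)(0.4271) = 0, so the state is separable.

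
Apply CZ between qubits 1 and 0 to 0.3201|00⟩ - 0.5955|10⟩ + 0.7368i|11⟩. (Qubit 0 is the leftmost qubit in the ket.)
0.3201|00⟩ - 0.5955|10⟩ - 0.7368i|11⟩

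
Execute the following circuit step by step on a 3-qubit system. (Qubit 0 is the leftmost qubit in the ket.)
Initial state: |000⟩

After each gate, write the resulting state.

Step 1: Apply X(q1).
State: |010⟩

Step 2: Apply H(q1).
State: 1/√2|000⟩ - 1/√2|010⟩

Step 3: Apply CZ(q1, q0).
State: 1/√2|000⟩ - 1/√2|010⟩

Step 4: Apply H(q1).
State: |010⟩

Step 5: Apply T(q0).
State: |010⟩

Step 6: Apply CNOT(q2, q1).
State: |010⟩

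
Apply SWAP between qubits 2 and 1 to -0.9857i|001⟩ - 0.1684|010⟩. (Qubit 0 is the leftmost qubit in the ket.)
-0.1684|001⟩ - 0.9857i|010⟩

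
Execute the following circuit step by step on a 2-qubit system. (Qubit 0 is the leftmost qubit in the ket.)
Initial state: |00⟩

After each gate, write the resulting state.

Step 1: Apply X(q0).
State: |10⟩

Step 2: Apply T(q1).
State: |10⟩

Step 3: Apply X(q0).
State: |00⟩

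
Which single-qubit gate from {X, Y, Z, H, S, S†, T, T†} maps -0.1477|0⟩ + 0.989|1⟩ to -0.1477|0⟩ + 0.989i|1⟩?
S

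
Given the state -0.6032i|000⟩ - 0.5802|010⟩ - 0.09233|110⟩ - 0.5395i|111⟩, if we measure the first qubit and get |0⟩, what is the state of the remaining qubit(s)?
-0.7207i|00⟩ - 0.6932|10⟩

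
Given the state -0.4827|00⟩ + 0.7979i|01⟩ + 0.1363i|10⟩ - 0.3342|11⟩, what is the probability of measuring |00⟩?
0.233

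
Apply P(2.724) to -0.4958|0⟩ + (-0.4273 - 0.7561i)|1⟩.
-0.4958|0⟩ + (0.6972 + 0.5178i)|1⟩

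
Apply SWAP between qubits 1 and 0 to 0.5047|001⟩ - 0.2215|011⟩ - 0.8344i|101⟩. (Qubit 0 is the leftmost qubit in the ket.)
0.5047|001⟩ - 0.8344i|011⟩ - 0.2215|101⟩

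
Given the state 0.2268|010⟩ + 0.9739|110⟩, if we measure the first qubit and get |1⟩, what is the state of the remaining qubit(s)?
|10⟩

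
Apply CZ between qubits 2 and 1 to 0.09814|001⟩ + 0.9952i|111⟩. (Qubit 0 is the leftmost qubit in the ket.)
0.09814|001⟩ - 0.9952i|111⟩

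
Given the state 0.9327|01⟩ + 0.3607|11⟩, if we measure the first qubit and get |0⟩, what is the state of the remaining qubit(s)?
|1⟩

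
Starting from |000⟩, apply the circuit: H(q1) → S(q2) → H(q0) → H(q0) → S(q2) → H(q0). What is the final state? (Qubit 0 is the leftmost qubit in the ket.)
1/2|000⟩ + 1/2|010⟩ + 1/2|100⟩ + 1/2|110⟩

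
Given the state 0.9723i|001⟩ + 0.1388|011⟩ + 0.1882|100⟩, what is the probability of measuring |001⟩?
0.9454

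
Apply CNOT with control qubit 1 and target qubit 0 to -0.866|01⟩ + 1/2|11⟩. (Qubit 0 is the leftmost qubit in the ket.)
1/2|01⟩ - 0.866|11⟩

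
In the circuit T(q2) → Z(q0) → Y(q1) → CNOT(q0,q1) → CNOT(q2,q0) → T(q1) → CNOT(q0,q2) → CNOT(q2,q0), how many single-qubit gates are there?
4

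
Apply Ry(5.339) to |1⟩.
-0.4548|0⟩ - 0.8906|1⟩

Ry(5.339) = [[cos(θ/2), −sin(θ/2)], [sin(θ/2), cos(θ/2)]]; θ = 5.339, cos(θ/2) ≈ -0.890619, sin(θ/2) ≈ 0.454751.
With a = amp(|0⟩) = 0 and b = amp(|1⟩) = 1:
new amp(|0⟩) = (-0.890619)·a + (-0.454751)·b = -0.4548
new amp(|1⟩) = (0.454751)·a + (-0.890619)·b = -0.8906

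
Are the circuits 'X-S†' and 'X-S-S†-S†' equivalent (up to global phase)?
Yes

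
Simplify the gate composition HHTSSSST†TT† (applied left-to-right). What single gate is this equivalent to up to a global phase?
I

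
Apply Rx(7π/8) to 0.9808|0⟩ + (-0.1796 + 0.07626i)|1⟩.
(0.2661 + 0.1761i)|0⟩ + (-0.03504 - 0.9471i)|1⟩

Rx(7π/8) = [[cos(θ/2), −i·sin(θ/2)], [−i·sin(θ/2), cos(θ/2)]]; θ = 7π/8, cos(θ/2) ≈ 0.19509, sin(θ/2) ≈ 0.980785.
With a = amp(|0⟩) = 0.9808 and b = amp(|1⟩) = (-0.1796 + 0.07626i):
new amp(|0⟩) = (0.19509)·a + (-0.980785i)·b = (0.2661 + 0.1761i)
new amp(|1⟩) = (-0.980785i)·a + (0.19509)·b = (-0.03504 - 0.9471i)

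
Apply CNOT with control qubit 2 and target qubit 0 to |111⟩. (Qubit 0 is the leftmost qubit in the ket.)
|011⟩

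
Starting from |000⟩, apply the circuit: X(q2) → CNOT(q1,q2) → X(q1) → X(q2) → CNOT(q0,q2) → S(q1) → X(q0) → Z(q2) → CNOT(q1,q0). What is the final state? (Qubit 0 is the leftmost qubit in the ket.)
i|010⟩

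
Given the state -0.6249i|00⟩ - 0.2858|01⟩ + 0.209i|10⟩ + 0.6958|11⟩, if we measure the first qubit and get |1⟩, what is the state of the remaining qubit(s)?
0.2877i|0⟩ + 0.9577|1⟩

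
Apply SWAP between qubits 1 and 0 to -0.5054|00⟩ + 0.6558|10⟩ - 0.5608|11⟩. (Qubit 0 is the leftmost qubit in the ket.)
-0.5054|00⟩ + 0.6558|01⟩ - 0.5608|11⟩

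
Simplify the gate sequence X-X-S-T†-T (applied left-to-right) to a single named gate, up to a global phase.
S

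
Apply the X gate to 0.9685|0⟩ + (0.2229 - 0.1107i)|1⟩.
(0.2229 - 0.1107i)|0⟩ + 0.9685|1⟩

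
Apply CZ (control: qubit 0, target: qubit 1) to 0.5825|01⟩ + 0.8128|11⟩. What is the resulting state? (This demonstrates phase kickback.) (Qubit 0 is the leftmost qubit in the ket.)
0.5825|01⟩ - 0.8128|11⟩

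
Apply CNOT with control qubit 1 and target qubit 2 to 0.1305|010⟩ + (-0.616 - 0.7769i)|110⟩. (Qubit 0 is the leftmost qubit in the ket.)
0.1305|011⟩ + (-0.616 - 0.7769i)|111⟩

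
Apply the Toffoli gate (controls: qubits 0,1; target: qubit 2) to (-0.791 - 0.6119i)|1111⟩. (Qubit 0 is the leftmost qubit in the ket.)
(-0.791 - 0.6119i)|1101⟩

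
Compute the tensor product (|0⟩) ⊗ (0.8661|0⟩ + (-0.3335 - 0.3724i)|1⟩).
0.8661|00⟩ + (-0.3335 - 0.3724i)|01⟩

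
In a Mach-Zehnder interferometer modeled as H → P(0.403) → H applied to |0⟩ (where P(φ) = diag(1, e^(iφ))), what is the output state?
(0.9599 + 0.1961i)|0⟩ + (0.04006 - 0.1961i)|1⟩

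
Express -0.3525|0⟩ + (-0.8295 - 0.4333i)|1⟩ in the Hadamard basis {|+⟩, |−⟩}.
(-0.8358 - 0.3064i)|+⟩ + (0.3373 + 0.3064i)|−⟩

With |ψ⟩ = α|0⟩ + β|1⟩, the Hadamard-basis coefficients are ⟨+|ψ⟩ = (α + β)/√2 and ⟨−|ψ⟩ = (α − β)/√2.
Here α = -0.3525, β = (-0.8295 - 0.4333i): (α + β)/√2 = (-0.8358 - 0.3064i), (α − β)/√2 = (0.3373 + 0.3064i).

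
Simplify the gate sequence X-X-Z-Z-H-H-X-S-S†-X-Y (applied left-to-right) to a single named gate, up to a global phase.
Y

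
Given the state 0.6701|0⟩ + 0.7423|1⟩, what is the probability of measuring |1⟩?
0.551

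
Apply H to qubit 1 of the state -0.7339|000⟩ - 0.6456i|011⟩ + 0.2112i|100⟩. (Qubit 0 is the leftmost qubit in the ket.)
-0.5189|000⟩ - 0.4565i|001⟩ - 0.5189|010⟩ + 0.4565i|011⟩ + 0.1493i|100⟩ + 0.1493i|110⟩

H on qubit 1 mixes each pair of kets that differ only in qubit 1: amplitudes (a, b) of (|…0…⟩, |…1…⟩) become ((a + b)/√2, (a − b)/√2). Kets absent from the input have amplitude 0.
(|000⟩, |010⟩): (a, b) = (-0.7339, 0) → (-0.5189, -0.5189)
(|001⟩, |011⟩): (a, b) = (0, -0.6456i) → (-0.4565i, 0.4565i)
(|100⟩, |110⟩): (a, b) = (0.2112i, 0) → (0.1493i, 0.1493i)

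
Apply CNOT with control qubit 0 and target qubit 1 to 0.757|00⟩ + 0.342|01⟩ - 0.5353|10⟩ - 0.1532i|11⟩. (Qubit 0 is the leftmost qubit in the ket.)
0.757|00⟩ + 0.342|01⟩ - 0.1532i|10⟩ - 0.5353|11⟩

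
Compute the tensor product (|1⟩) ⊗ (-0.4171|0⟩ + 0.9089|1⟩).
-0.4171|10⟩ + 0.9089|11⟩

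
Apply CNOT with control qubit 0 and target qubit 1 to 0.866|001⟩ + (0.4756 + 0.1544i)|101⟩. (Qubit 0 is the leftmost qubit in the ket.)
0.866|001⟩ + (0.4756 + 0.1544i)|111⟩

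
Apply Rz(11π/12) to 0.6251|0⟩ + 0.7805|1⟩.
(0.08159 - 0.6198i)|0⟩ + (0.1019 + 0.7738i)|1⟩

Rz(11π/12) = [[e^(−iθ/2), 0], [0, e^(iθ/2)]] with e^(±iθ/2) = cos(θ/2) ± i·sin(θ/2); θ = 11π/12, cos(θ/2) ≈ 0.130526, sin(θ/2) ≈ 0.991445.
With a = amp(|0⟩) = 0.6251 and b = amp(|1⟩) = 0.7805:
new amp(|0⟩) = (0.130526 - 0.991445i)·a = (0.08159 - 0.6198i)
new amp(|1⟩) = (0.130526 + 0.991445i)·b = (0.1019 + 0.7738i)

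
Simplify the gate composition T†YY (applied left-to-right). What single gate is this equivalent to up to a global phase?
T†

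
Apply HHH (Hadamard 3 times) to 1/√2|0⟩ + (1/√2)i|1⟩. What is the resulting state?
(1/2 + (1/2)i)|0⟩ + (1/2 - (1/2)i)|1⟩

H² = I, so H^3 = H: a single Hadamard. With (a, b) = (1/√2, (1/√2)i), H gives ((a + b)/√2, (a − b)/√2) = ((1/2 + (1/2)i), (1/2 - (1/2)i)).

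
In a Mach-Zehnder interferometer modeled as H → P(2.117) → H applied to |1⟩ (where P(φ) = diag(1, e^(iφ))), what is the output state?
(0.7597 - 0.4273i)|0⟩ + (0.2403 + 0.4273i)|1⟩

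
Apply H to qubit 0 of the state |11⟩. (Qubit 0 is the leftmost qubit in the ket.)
1/√2|01⟩ - 1/√2|11⟩

H on qubit 0 mixes each pair of kets that differ only in qubit 0: amplitudes (a, b) of (|…0…⟩, |…1…⟩) become ((a + b)/√2, (a − b)/√2). Kets absent from the input have amplitude 0.
(|01⟩, |11⟩): (a, b) = (0, 1) → (1/√2, -1/√2)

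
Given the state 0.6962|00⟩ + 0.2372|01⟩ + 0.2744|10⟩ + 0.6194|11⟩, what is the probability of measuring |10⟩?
0.0753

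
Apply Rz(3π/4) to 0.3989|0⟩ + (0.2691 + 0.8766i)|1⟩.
(0.1527 - 0.3685i)|0⟩ + (-0.7069 + 0.5841i)|1⟩

Rz(3π/4) = [[e^(−iθ/2), 0], [0, e^(iθ/2)]] with e^(±iθ/2) = cos(θ/2) ± i·sin(θ/2); θ = 3π/4, cos(θ/2) ≈ 0.382683, sin(θ/2) ≈ 0.92388.
With a = amp(|0⟩) = 0.3989 and b = amp(|1⟩) = (0.2691 + 0.8766i):
new amp(|0⟩) = (0.382683 - 0.92388i)·a = (0.1527 - 0.3685i)
new amp(|1⟩) = (0.382683 + 0.92388i)·b = (-0.7069 + 0.5841i)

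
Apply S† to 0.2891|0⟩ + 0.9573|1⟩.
0.2891|0⟩ - 0.9573i|1⟩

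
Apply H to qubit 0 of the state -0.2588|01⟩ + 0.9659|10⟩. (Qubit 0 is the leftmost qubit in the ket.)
0.683|00⟩ - 0.183|01⟩ - 0.683|10⟩ - 0.183|11⟩

H on qubit 0 mixes each pair of kets that differ only in qubit 0: amplitudes (a, b) of (|…0…⟩, |…1…⟩) become ((a + b)/√2, (a − b)/√2). Kets absent from the input have amplitude 0.
(|00⟩, |10⟩): (a, b) = (0, 0.9659) → (0.683, -0.683)
(|01⟩, |11⟩): (a, b) = (-0.2588, 0) → (-0.183, -0.183)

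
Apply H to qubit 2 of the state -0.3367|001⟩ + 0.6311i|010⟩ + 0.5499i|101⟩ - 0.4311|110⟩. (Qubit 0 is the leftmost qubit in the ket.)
-0.2381|000⟩ + 0.2381|001⟩ + 0.4463i|010⟩ + 0.4463i|011⟩ + 0.3888i|100⟩ - 0.3888i|101⟩ - 0.3048|110⟩ - 0.3048|111⟩

H on qubit 2 mixes each pair of kets that differ only in qubit 2: amplitudes (a, b) of (|…0…⟩, |…1…⟩) become ((a + b)/√2, (a − b)/√2). Kets absent from the input have amplitude 0.
(|000⟩, |001⟩): (a, b) = (0, -0.3367) → (-0.2381, 0.2381)
(|010⟩, |011⟩): (a, b) = (0.6311i, 0) → (0.4463i, 0.4463i)
(|100⟩, |101⟩): (a, b) = (0, 0.5499i) → (0.3888i, -0.3888i)
(|110⟩, |111⟩): (a, b) = (-0.4311, 0) → (-0.3048, -0.3048)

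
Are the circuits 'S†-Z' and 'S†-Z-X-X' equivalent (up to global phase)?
Yes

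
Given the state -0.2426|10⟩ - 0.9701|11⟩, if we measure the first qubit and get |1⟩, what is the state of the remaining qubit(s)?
-0.2426|0⟩ - 0.9701|1⟩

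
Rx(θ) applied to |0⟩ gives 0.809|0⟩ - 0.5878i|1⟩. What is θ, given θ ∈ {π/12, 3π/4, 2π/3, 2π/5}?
2π/5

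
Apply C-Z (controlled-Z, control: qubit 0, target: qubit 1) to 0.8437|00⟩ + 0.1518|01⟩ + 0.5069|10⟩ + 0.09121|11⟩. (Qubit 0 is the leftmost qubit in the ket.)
0.8437|00⟩ + 0.1518|01⟩ + 0.5069|10⟩ - 0.09121|11⟩

C-Z leaves the control-|0⟩ kets |00⟩, |01⟩ unchanged and applies Z to qubit 1 on the control-|1⟩ pair (|10⟩, |11⟩).
Z = [[1, 0], [0, -1]].
With a = amp(|10⟩) = 0.5069 and b = amp(|11⟩) = 0.09121:
new amp(|10⟩) = (1)·a = 0.5069
new amp(|11⟩) = (-1)·b = -0.09121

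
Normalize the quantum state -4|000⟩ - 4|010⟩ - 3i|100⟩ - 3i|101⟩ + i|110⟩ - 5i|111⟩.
-0.4588|000⟩ - 0.4588|010⟩ - 0.3441i|100⟩ - 0.3441i|101⟩ + 0.1147i|110⟩ - 0.5735i|111⟩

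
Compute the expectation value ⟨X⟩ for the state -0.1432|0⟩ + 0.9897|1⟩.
-0.2835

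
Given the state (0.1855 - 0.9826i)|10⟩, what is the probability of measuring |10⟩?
0.9999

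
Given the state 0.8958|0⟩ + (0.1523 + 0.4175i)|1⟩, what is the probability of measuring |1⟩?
0.1975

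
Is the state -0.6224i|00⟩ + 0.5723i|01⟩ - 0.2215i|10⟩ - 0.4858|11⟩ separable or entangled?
Entangled

Writing the state as a|00⟩ + b|01⟩ + c|10⟩ + d|11⟩, it is a product state iff ad − bc = 0.
Here (a, b, c, d) = (-0.6224i, 0.5723i, -0.2215i, -0.4858): ad − bc = (-0.6224i)(-0.4858) − (0.5723i)(-0.2215i) = (-0.1268 + 0.3024i) ≠ 0, so the state is entangled.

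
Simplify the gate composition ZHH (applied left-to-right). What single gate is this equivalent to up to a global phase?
Z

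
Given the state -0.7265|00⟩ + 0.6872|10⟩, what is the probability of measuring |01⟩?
0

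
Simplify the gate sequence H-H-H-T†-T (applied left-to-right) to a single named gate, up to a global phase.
H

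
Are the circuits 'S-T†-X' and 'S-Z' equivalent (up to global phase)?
No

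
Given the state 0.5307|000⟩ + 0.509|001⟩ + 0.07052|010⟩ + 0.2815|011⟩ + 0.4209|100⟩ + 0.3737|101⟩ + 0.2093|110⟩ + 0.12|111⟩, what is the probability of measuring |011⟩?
0.07924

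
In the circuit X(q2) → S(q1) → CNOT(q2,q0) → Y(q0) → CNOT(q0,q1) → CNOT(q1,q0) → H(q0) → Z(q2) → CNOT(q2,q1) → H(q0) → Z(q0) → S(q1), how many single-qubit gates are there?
8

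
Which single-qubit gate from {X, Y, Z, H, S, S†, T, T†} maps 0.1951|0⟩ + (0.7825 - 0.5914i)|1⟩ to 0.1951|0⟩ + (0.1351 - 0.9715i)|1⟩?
T†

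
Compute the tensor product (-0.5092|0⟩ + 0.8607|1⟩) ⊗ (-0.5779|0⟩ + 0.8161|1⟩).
0.2943|00⟩ - 0.4156|01⟩ - 0.4974|10⟩ + 0.7024|11⟩

amp(|b₁b₂…⟩) = product of the factor amplitudes for bits b₁, b₂, …; only kets whose every factor amplitude is nonzero survive.
|00⟩: (-0.5092)(-0.5779) = 0.2943
|01⟩: (-0.5092)(0.8161) = -0.4156
|10⟩: (0.8607)(-0.5779) = -0.4974
|11⟩: (0.8607)(0.8161) = 0.7024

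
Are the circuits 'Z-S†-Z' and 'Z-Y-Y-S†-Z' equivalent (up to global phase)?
Yes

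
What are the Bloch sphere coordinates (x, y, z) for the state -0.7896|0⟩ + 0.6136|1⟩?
(-0.969, 0, 0.247)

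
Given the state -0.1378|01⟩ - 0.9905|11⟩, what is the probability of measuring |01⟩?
0.01899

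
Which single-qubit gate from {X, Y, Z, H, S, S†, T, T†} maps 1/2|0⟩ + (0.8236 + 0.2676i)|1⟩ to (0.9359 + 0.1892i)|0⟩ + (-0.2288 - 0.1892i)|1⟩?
H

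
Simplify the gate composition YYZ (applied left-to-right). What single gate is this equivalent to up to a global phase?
Z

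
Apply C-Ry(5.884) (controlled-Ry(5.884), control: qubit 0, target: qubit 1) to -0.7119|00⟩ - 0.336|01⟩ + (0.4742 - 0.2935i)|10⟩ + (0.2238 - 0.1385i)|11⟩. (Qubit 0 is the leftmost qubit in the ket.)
-0.7119|00⟩ - 0.336|01⟩ + (-0.5092 + 0.3151i)|10⟩ + (-0.1253 + 0.07756i)|11⟩

C-Ry(5.884) leaves the control-|0⟩ kets |00⟩, |01⟩ unchanged and applies Ry(5.884) to qubit 1 on the control-|1⟩ pair (|10⟩, |11⟩).
Ry(5.884) = [[cos(θ/2), −sin(θ/2)], [sin(θ/2), cos(θ/2)]]; θ = 5.884, cos(θ/2) ≈ -0.980147, sin(θ/2) ≈ 0.19827.
With a = amp(|10⟩) = (0.4742 - 0.2935i) and b = amp(|11⟩) = (0.2238 - 0.1385i):
new amp(|10⟩) = (-0.980147)·a + (-0.19827)·b = (-0.5092 + 0.3151i)
new amp(|11⟩) = (0.19827)·a + (-0.980147)·b = (-0.1253 + 0.07756i)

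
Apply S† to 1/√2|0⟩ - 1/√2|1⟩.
1/√2|0⟩ + (1/√2)i|1⟩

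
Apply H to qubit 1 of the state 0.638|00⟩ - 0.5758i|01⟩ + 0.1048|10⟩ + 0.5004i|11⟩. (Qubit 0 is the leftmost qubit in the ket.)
(0.4511 - 0.4072i)|00⟩ + (0.4511 + 0.4072i)|01⟩ + (0.0741 + 0.3538i)|10⟩ + (0.0741 - 0.3538i)|11⟩

H on qubit 1 mixes each pair of kets that differ only in qubit 1: amplitudes (a, b) of (|…0…⟩, |…1…⟩) become ((a + b)/√2, (a − b)/√2). Kets absent from the input have amplitude 0.
(|00⟩, |01⟩): (a, b) = (0.638, -0.5758i) → ((0.4511 - 0.4072i), (0.4511 + 0.4072i))
(|10⟩, |11⟩): (a, b) = (0.1048, 0.5004i) → ((0.0741 + 0.3538i), (0.0741 - 0.3538i))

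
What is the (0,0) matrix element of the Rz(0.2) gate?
(0.995 - 0.09983i)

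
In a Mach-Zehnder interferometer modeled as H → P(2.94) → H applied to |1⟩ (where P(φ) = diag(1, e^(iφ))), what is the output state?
(0.9899 - 0.1001i)|0⟩ + (0.01013 + 0.1001i)|1⟩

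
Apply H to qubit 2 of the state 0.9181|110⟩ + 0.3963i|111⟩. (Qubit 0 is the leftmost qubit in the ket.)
(0.6492 + 0.2802i)|110⟩ + (0.6492 - 0.2802i)|111⟩

H on qubit 2 mixes each pair of kets that differ only in qubit 2: amplitudes (a, b) of (|…0…⟩, |…1…⟩) become ((a + b)/√2, (a − b)/√2). Kets absent from the input have amplitude 0.
(|110⟩, |111⟩): (a, b) = (0.9181, 0.3963i) → ((0.6492 + 0.2802i), (0.6492 - 0.2802i))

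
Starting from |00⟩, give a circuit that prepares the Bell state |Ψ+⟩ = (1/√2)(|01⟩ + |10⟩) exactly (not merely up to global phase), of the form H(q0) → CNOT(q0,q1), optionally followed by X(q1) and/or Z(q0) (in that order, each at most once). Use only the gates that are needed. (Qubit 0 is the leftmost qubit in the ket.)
H(q0) → CNOT(q0,q1) → X(q1)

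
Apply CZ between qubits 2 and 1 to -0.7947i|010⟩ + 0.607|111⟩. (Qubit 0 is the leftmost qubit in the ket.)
-0.7947i|010⟩ - 0.607|111⟩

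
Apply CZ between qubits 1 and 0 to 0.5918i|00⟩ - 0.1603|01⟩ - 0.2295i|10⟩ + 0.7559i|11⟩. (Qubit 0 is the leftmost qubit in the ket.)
0.5918i|00⟩ - 0.1603|01⟩ - 0.2295i|10⟩ - 0.7559i|11⟩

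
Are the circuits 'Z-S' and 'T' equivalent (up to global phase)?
No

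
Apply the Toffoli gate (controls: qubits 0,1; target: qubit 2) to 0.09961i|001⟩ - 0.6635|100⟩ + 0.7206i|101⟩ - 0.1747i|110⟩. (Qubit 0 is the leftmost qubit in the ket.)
0.09961i|001⟩ - 0.6635|100⟩ + 0.7206i|101⟩ - 0.1747i|111⟩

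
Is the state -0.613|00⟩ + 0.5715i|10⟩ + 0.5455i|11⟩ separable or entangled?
Entangled

Writing the state as a|00⟩ + b|01⟩ + c|10⟩ + d|11⟩, it is a product state iff ad − bc = 0.
Here (a, b, c, d) = (-0.613, 0, 0.5715i, 0.5455i): ad − bc = (-0.613)(0.5455i) − (0)(0.5715i) = -0.3344i ≠ 0, so the state is entangled.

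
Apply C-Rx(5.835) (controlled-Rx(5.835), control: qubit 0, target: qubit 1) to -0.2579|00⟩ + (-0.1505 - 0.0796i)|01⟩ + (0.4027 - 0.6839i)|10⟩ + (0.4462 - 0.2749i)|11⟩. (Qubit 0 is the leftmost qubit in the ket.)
-0.2579|00⟩ + (-0.1505 - 0.0796i)|01⟩ + (-0.4537 + 0.5676i)|10⟩ + (-0.587 + 0.1785i)|11⟩

C-Rx(5.835) leaves the control-|0⟩ kets |00⟩, |01⟩ unchanged and applies Rx(5.835) to qubit 1 on the control-|1⟩ pair (|10⟩, |11⟩).
Rx(5.835) = [[cos(θ/2), −i·sin(θ/2)], [−i·sin(θ/2), cos(θ/2)]]; θ = 5.835, cos(θ/2) ≈ -0.974996, sin(θ/2) ≈ 0.222222.
With a = amp(|10⟩) = (0.4027 - 0.6839i) and b = amp(|11⟩) = (0.4462 - 0.2749i):
new amp(|10⟩) = (-0.974996)·a + (-0.222222i)·b = (-0.4537 + 0.5676i)
new amp(|11⟩) = (-0.222222i)·a + (-0.974996)·b = (-0.587 + 0.1785i)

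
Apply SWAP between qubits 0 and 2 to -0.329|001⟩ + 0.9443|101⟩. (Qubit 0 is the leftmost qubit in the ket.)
-0.329|100⟩ + 0.9443|101⟩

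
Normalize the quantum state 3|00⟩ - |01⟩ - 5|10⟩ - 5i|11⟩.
0.3873|00⟩ - 0.1291|01⟩ - 0.6455|10⟩ - 0.6455i|11⟩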